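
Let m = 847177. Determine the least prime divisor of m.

847177 is odd.
Digit sum 34, not divisible by 3.
Ends in 7: not divisible by 5.
7: 847177 = 7·121025 + 2
11: 847177 = 11·77016 + 1
13: 847177 = 13·65167 + 6
17: 847177 = 17·49833 + 16
19: 847177 = 19·44588 + 5
23: 847177 = 23·36833 + 18
29: 847177 = 29·29213

29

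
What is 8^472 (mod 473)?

262

8^1 ≡ 8 (mod 473)
8^2 ≡ 8^2 = 64 ≡ 64 (mod 473)
8^4 ≡ 64^2 = 4096 ≡ 312 (mod 473)
8^8 ≡ 312^2 = 97344 ≡ 379 (mod 473)
8^16 ≡ 379^2 = 143641 ≡ 322 (mod 473)
8^32 ≡ 322^2 = 103684 ≡ 97 (mod 473)
8^64 ≡ 97^2 = 9409 ≡ 422 (mod 473)
8^128 ≡ 422^2 = 178084 ≡ 236 (mod 473)
8^256 ≡ 236^2 = 55696 ≡ 355 (mod 473)
472 = 256 + 128 + 64 + 16 + 8 in binary powers of 2.
So 8^472 ≡ 355 · 236 · 422 · 322 · 379 ≡ 262 (mod 473).
Since 262 ≠ 1, base 8 is a Fermat witness: 473 is composite.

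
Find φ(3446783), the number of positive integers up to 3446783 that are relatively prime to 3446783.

3378240

Factor: 3446783 = 137 · 139 · 181.
φ(3446783) = (137−1) · (139−1) · (181−1) = 136 · 138 · 180 = 3378240.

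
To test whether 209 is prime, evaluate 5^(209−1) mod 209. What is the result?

5^1 ≡ 5 (mod 209)
5^2 ≡ 5^2 = 25 ≡ 25 (mod 209)
5^4 ≡ 25^2 = 625 ≡ 207 (mod 209)
5^8 ≡ 207^2 = 42849 ≡ 4 (mod 209)
5^16 ≡ 4^2 = 16 ≡ 16 (mod 209)
5^32 ≡ 16^2 = 256 ≡ 47 (mod 209)
5^64 ≡ 47^2 = 2209 ≡ 119 (mod 209)
5^128 ≡ 119^2 = 14161 ≡ 158 (mod 209)
208 = 128 + 64 + 16 in binary powers of 2.
So 5^208 ≡ 158 · 119 · 16 ≡ 81 (mod 209).
Since 81 ≠ 1, base 5 is a Fermat witness: 209 is composite.

81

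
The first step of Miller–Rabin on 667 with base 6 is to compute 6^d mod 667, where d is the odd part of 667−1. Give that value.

9

667 − 1 = 666 = 2^1 · 333, so d = 333.
6^1 ≡ 6 (mod 667)
6^2 ≡ 6^2 = 36 ≡ 36 (mod 667)
6^4 ≡ 36^2 = 1296 ≡ 629 (mod 667)
6^8 ≡ 629^2 = 395641 ≡ 110 (mod 667)
6^16 ≡ 110^2 = 12100 ≡ 94 (mod 667)
6^32 ≡ 94^2 = 8836 ≡ 165 (mod 667)
6^64 ≡ 165^2 = 27225 ≡ 545 (mod 667)
6^128 ≡ 545^2 = 297025 ≡ 210 (mod 667)
6^256 ≡ 210^2 = 44100 ≡ 78 (mod 667)
333 = 256 + 64 + 8 + 4 + 1 in binary powers of 2.
So 6^333 ≡ 78 · 545 · 110 · 629 · 6 ≡ 9 (mod 667).
Squaring chain: 9; never reaches −1, so base 6 is a Miller–Rabin witness that 667 is composite.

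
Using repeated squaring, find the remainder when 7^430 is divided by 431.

7^1 ≡ 7 (mod 431)
7^2 ≡ 7^2 = 49 ≡ 49 (mod 431)
7^4 ≡ 49^2 = 2401 ≡ 246 (mod 431)
7^8 ≡ 246^2 = 60516 ≡ 176 (mod 431)
7^16 ≡ 176^2 = 30976 ≡ 375 (mod 431)
7^32 ≡ 375^2 = 140625 ≡ 119 (mod 431)
7^64 ≡ 119^2 = 14161 ≡ 369 (mod 431)
7^128 ≡ 369^2 = 136161 ≡ 396 (mod 431)
7^256 ≡ 396^2 = 156816 ≡ 363 (mod 431)
430 = 256 + 128 + 32 + 8 + 4 + 2 in binary powers of 2.
So 7^430 ≡ 363 · 396 · 119 · 176 · 246 · 49 ≡ 1 (mod 431).
Since the result is 1, base 7 gives no evidence that 431 is composite.

1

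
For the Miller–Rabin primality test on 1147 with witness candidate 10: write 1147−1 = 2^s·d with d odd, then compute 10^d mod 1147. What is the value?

1000

1147 − 1 = 1146 = 2^1 · 573, so d = 573.
10^1 ≡ 10 (mod 1147)
10^2 ≡ 10^2 = 100 ≡ 100 (mod 1147)
10^4 ≡ 100^2 = 10000 ≡ 824 (mod 1147)
10^8 ≡ 824^2 = 678976 ≡ 1099 (mod 1147)
10^16 ≡ 1099^2 = 1207801 ≡ 10 (mod 1147)
10^32 ≡ 10^2 = 100 ≡ 100 (mod 1147)
10^64 ≡ 100^2 = 10000 ≡ 824 (mod 1147)
10^128 ≡ 824^2 = 678976 ≡ 1099 (mod 1147)
10^256 ≡ 1099^2 = 1207801 ≡ 10 (mod 1147)
10^512 ≡ 10^2 = 100 ≡ 100 (mod 1147)
573 = 512 + 32 + 16 + 8 + 4 + 1 in binary powers of 2.
So 10^573 ≡ 100 · 100 · 10 · 1099 · 824 · 10 ≡ 1000 (mod 1147).
Squaring chain: 1000; never reaches −1, so base 10 is a Miller–Rabin witness that 1147 is composite.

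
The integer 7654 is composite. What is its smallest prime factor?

7654 is even: 2 divides it.

2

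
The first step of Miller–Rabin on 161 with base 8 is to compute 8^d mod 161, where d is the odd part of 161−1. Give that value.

85

161 − 1 = 160 = 2^5 · 5, so d = 5.
8^1 ≡ 8 (mod 161)
8^2 ≡ 8^2 = 64 ≡ 64 (mod 161)
8^4 ≡ 64^2 = 4096 ≡ 71 (mod 161)
5 = 4 + 1 in binary powers of 2.
So 8^5 ≡ 71 · 8 ≡ 85 (mod 161).
Squaring chain: 85 → 141 → 78 → 127 → 29; never reaches −1, so base 8 is a Miller–Rabin witness that 161 is composite.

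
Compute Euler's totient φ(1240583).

Factor: 1240583 = 71 · 101 · 173.
φ(1240583) = (71−1) · (101−1) · (173−1) = 70 · 100 · 172 = 1204000.

1204000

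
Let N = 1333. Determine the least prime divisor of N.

31

1333 is odd.
Digit sum 10, not divisible by 3.
Ends in 3: not divisible by 5.
7: 1333 = 7·190 + 3
11: 1333 = 11·121 + 2
13: 1333 = 13·102 + 7
17: 1333 = 17·78 + 7
19: 1333 = 19·70 + 3
23: 1333 = 23·57 + 22
29: 1333 = 29·45 + 28
31: 1333 = 31·43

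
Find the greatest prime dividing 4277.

4277 = 7 · 611
611 = 13 · 47
47 is prime.
So 4277 = 7 · 13 · 47; the largest prime factor is 47.

47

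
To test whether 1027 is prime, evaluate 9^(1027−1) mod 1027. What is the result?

9^1 ≡ 9 (mod 1027)
9^2 ≡ 9^2 = 81 ≡ 81 (mod 1027)
9^4 ≡ 81^2 = 6561 ≡ 399 (mod 1027)
9^8 ≡ 399^2 = 159201 ≡ 16 (mod 1027)
9^16 ≡ 16^2 = 256 ≡ 256 (mod 1027)
9^32 ≡ 256^2 = 65536 ≡ 835 (mod 1027)
9^64 ≡ 835^2 = 697225 ≡ 919 (mod 1027)
9^128 ≡ 919^2 = 844561 ≡ 367 (mod 1027)
9^256 ≡ 367^2 = 134689 ≡ 152 (mod 1027)
9^512 ≡ 152^2 = 23104 ≡ 510 (mod 1027)
9^1024 ≡ 510^2 = 260100 ≡ 269 (mod 1027)
1026 = 1024 + 2 in binary powers of 2.
So 9^1026 ≡ 269 · 81 ≡ 222 (mod 1027).
Since 222 ≠ 1, base 9 is a Fermat witness: 1027 is composite.

222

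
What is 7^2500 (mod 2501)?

7^1 ≡ 7 (mod 2501)
7^2 ≡ 7^2 = 49 ≡ 49 (mod 2501)
7^4 ≡ 49^2 = 2401 ≡ 2401 (mod 2501)
7^8 ≡ 2401^2 = 5764801 ≡ 2497 (mod 2501)
7^16 ≡ 2497^2 = 6235009 ≡ 16 (mod 2501)
7^32 ≡ 16^2 = 256 ≡ 256 (mod 2501)
7^64 ≡ 256^2 = 65536 ≡ 510 (mod 2501)
7^128 ≡ 510^2 = 260100 ≡ 2497 (mod 2501)
7^256 ≡ 2497^2 = 6235009 ≡ 16 (mod 2501)
7^512 ≡ 16^2 = 256 ≡ 256 (mod 2501)
7^1024 ≡ 256^2 = 65536 ≡ 510 (mod 2501)
7^2048 ≡ 510^2 = 260100 ≡ 2497 (mod 2501)
2500 = 2048 + 256 + 128 + 64 + 4 in binary powers of 2.
So 7^2500 ≡ 2497 · 16 · 2497 · 510 · 2401 ≡ 1721 (mod 2501).
Since 1721 ≠ 1, base 7 is a Fermat witness: 2501 is composite.

1721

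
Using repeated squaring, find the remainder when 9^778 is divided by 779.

614

9^1 ≡ 9 (mod 779)
9^2 ≡ 9^2 = 81 ≡ 81 (mod 779)
9^4 ≡ 81^2 = 6561 ≡ 329 (mod 779)
9^8 ≡ 329^2 = 108241 ≡ 739 (mod 779)
9^16 ≡ 739^2 = 546121 ≡ 42 (mod 779)
9^32 ≡ 42^2 = 1764 ≡ 206 (mod 779)
9^64 ≡ 206^2 = 42436 ≡ 370 (mod 779)
9^128 ≡ 370^2 = 136900 ≡ 575 (mod 779)
9^256 ≡ 575^2 = 330625 ≡ 329 (mod 779)
9^512 ≡ 329^2 = 108241 ≡ 739 (mod 779)
778 = 512 + 256 + 8 + 2 in binary powers of 2.
So 9^778 ≡ 739 · 329 · 739 · 81 ≡ 614 (mod 779).
Since 614 ≠ 1, base 9 is a Fermat witness: 779 is composite.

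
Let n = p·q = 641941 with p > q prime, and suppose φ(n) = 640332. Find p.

φ(n) = (p−1)(q−1) = n − (p+q) + 1, so p + q = 641941 − 640332 + 1 = 1610.
p and q are the roots of t² − 1610t + 641941 = 0.
Discriminant: 1610² − 4·641941 = 2592100 − 2567764 = 24336; √24336 = 156.
q = (1610 − 156)/2 = 727, p = (1610 + 156)/2 = 883.
Check: 727 · 883 = 641941.

883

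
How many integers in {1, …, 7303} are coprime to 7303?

Factor: 7303 = 67 · 109.
φ(7303) = (67−1) · (109−1) = 66 · 108 = 7128.

7128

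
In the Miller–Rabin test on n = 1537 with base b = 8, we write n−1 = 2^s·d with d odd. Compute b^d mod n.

512

1537 − 1 = 1536 = 2^9 · 3, so d = 3.
8^1 ≡ 8 (mod 1537)
8^2 ≡ 8^2 = 64 ≡ 64 (mod 1537)
3 = 2 + 1 in binary powers of 2.
So 8^3 ≡ 64 · 8 ≡ 512 (mod 1537).
Squaring chain: 512 → 854 → 778 → 1243 → 364 → 314 → 228 → 1263 → 1300; never reaches −1, so base 8 is a Miller–Rabin witness that 1537 is composite.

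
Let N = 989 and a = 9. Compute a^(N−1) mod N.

9^1 ≡ 9 (mod 989)
9^2 ≡ 9^2 = 81 ≡ 81 (mod 989)
9^4 ≡ 81^2 = 6561 ≡ 627 (mod 989)
9^8 ≡ 627^2 = 393129 ≡ 496 (mod 989)
9^16 ≡ 496^2 = 246016 ≡ 744 (mod 989)
9^32 ≡ 744^2 = 553536 ≡ 685 (mod 989)
9^64 ≡ 685^2 = 469225 ≡ 439 (mod 989)
9^128 ≡ 439^2 = 192721 ≡ 855 (mod 989)
9^256 ≡ 855^2 = 731025 ≡ 154 (mod 989)
9^512 ≡ 154^2 = 23716 ≡ 969 (mod 989)
988 = 512 + 256 + 128 + 64 + 16 + 8 + 4 in binary powers of 2.
So 9^988 ≡ 969 · 154 · 855 · 439 · 744 · 496 · 627 ≡ 439 (mod 989).
Since 439 ≠ 1, base 9 is a Fermat witness: 989 is composite.

439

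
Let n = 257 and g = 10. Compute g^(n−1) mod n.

1

10^1 ≡ 10 (mod 257)
10^2 ≡ 10^2 = 100 ≡ 100 (mod 257)
10^4 ≡ 100^2 = 10000 ≡ 234 (mod 257)
10^8 ≡ 234^2 = 54756 ≡ 15 (mod 257)
10^16 ≡ 15^2 = 225 ≡ 225 (mod 257)
10^32 ≡ 225^2 = 50625 ≡ 253 (mod 257)
10^64 ≡ 253^2 = 64009 ≡ 16 (mod 257)
10^128 ≡ 16^2 = 256 ≡ 256 (mod 257)
10^256 ≡ 256^2 = 65536 ≡ 1 (mod 257)
256 = 256 in binary powers of 2.
So 10^256 ≡ 1 ≡ 1 (mod 257).
Since the result is 1, base 10 gives no evidence that 257 is composite.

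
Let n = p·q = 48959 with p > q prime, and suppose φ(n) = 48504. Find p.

φ(n) = (p−1)(q−1) = n − (p+q) + 1, so p + q = 48959 − 48504 + 1 = 456.
p and q are the roots of t² − 456t + 48959 = 0.
Discriminant: 456² − 4·48959 = 207936 − 195836 = 12100; √12100 = 110.
q = (456 − 110)/2 = 173, p = (456 + 110)/2 = 283.
Check: 173 · 283 = 48959.

283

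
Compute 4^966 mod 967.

4^1 ≡ 4 (mod 967)
4^2 ≡ 4^2 = 16 ≡ 16 (mod 967)
4^4 ≡ 16^2 = 256 ≡ 256 (mod 967)
4^8 ≡ 256^2 = 65536 ≡ 747 (mod 967)
4^16 ≡ 747^2 = 558009 ≡ 50 (mod 967)
4^32 ≡ 50^2 = 2500 ≡ 566 (mod 967)
4^64 ≡ 566^2 = 320356 ≡ 279 (mod 967)
4^128 ≡ 279^2 = 77841 ≡ 481 (mod 967)
4^256 ≡ 481^2 = 231361 ≡ 248 (mod 967)
4^512 ≡ 248^2 = 61504 ≡ 583 (mod 967)
966 = 512 + 256 + 128 + 64 + 4 + 2 in binary powers of 2.
So 4^966 ≡ 583 · 248 · 481 · 279 · 256 · 16 ≡ 1 (mod 967).
Since the result is 1, base 4 gives no evidence that 967 is composite.

1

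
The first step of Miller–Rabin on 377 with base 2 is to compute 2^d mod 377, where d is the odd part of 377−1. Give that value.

345

377 − 1 = 376 = 2^3 · 47, so d = 47.
2^1 ≡ 2 (mod 377)
2^2 ≡ 2^2 = 4 ≡ 4 (mod 377)
2^4 ≡ 4^2 = 16 ≡ 16 (mod 377)
2^8 ≡ 16^2 = 256 ≡ 256 (mod 377)
2^16 ≡ 256^2 = 65536 ≡ 315 (mod 377)
2^32 ≡ 315^2 = 99225 ≡ 74 (mod 377)
47 = 32 + 8 + 4 + 2 + 1 in binary powers of 2.
So 2^47 ≡ 74 · 256 · 16 · 4 · 2 ≡ 345 (mod 377).
Squaring chain: 345 → 270 → 139; never reaches −1, so base 2 is a Miller–Rabin witness that 377 is composite.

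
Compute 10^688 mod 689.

10^1 ≡ 10 (mod 689)
10^2 ≡ 10^2 = 100 ≡ 100 (mod 689)
10^4 ≡ 100^2 = 10000 ≡ 354 (mod 689)
10^8 ≡ 354^2 = 125316 ≡ 607 (mod 689)
10^16 ≡ 607^2 = 368449 ≡ 523 (mod 689)
10^32 ≡ 523^2 = 273529 ≡ 685 (mod 689)
10^64 ≡ 685^2 = 469225 ≡ 16 (mod 689)
10^128 ≡ 16^2 = 256 ≡ 256 (mod 689)
10^256 ≡ 256^2 = 65536 ≡ 81 (mod 689)
10^512 ≡ 81^2 = 6561 ≡ 360 (mod 689)
688 = 512 + 128 + 32 + 16 in binary powers of 2.
So 10^688 ≡ 360 · 256 · 685 · 523 ≡ 16 (mod 689).
Since 16 ≠ 1, base 10 is a Fermat witness: 689 is composite.

16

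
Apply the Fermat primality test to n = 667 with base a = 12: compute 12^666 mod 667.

12^1 ≡ 12 (mod 667)
12^2 ≡ 12^2 = 144 ≡ 144 (mod 667)
12^4 ≡ 144^2 = 20736 ≡ 59 (mod 667)
12^8 ≡ 59^2 = 3481 ≡ 146 (mod 667)
12^16 ≡ 146^2 = 21316 ≡ 639 (mod 667)
12^32 ≡ 639^2 = 408321 ≡ 117 (mod 667)
12^64 ≡ 117^2 = 13689 ≡ 349 (mod 667)
12^128 ≡ 349^2 = 121801 ≡ 407 (mod 667)
12^256 ≡ 407^2 = 165649 ≡ 233 (mod 667)
12^512 ≡ 233^2 = 54289 ≡ 262 (mod 667)
666 = 512 + 128 + 16 + 8 + 2 in binary powers of 2.
So 12^666 ≡ 262 · 407 · 639 · 146 · 144 ≡ 492 (mod 667).
Since 492 ≠ 1, base 12 is a Fermat witness: 667 is composite.

492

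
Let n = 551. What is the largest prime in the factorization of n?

551 = 19 · 29
29 is prime.
So 551 = 19 · 29; the largest prime factor is 29.

29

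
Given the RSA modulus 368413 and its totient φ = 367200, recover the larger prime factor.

613

φ(n) = (p−1)(q−1) = n − (p+q) + 1, so p + q = 368413 − 367200 + 1 = 1214.
p and q are the roots of t² − 1214t + 368413 = 0.
Discriminant: 1214² − 4·368413 = 1473796 − 1473652 = 144; √144 = 12.
q = (1214 − 12)/2 = 601, p = (1214 + 12)/2 = 613.
Check: 601 · 613 = 368413.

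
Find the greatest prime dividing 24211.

24211 = 11 · 2201
2201 = 31 · 71
71 is prime.
So 24211 = 11 · 31 · 71; the largest prime factor is 71.

71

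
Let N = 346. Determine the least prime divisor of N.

2

346 is even: 2 divides it.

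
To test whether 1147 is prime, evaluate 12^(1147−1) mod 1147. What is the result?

12^1 ≡ 12 (mod 1147)
12^2 ≡ 12^2 = 144 ≡ 144 (mod 1147)
12^4 ≡ 144^2 = 20736 ≡ 90 (mod 1147)
12^8 ≡ 90^2 = 8100 ≡ 71 (mod 1147)
12^16 ≡ 71^2 = 5041 ≡ 453 (mod 1147)
12^32 ≡ 453^2 = 205209 ≡ 1043 (mod 1147)
12^64 ≡ 1043^2 = 1087849 ≡ 493 (mod 1147)
12^128 ≡ 493^2 = 243049 ≡ 1032 (mod 1147)
12^256 ≡ 1032^2 = 1065024 ≡ 608 (mod 1147)
12^512 ≡ 608^2 = 369664 ≡ 330 (mod 1147)
12^1024 ≡ 330^2 = 108900 ≡ 1082 (mod 1147)
1146 = 1024 + 64 + 32 + 16 + 8 + 2 in binary powers of 2.
So 12^1146 ≡ 1082 · 493 · 1043 · 453 · 71 · 144 ≡ 1025 (mod 1147).
Since 1025 ≠ 1, base 12 is a Fermat witness: 1147 is composite.

1025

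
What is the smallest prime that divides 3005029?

37

3005029 is odd.
Digit sum 19, not divisible by 3.
Ends in 9: not divisible by 5.
7: 3005029 = 7·429289 + 6
11: 3005029 = 11·273184 + 5
13: 3005029 = 13·231156 + 1
17: 3005029 = 17·176766 + 7
19: 3005029 = 19·158159 + 8
23: 3005029 = 23·130653 + 10
29: 3005029 = 29·103621 + 20
31: 3005029 = 31·96936 + 13
37: 3005029 = 37·81217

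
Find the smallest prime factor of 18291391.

73

18291391 is odd.
Digit sum 34, not divisible by 3.
Ends in 1: not divisible by 5.
7: 18291391 = 7·2613055 + 6
11: 18291391 = 11·1662853 + 8
13: 18291391 = 13·1407030 + 1
17: 18291391 = 17·1075964 + 3
19: 18291391 = 19·962704 + 15
23: 18291391 = 23·795277 + 20
29: 18291391 = 29·630737 + 18
31: 18291391 = 31·590044 + 27
37: 18291391 = 37·494361 + 34
41: 18291391 = 41·446131 + 20
43: 18291391 = 43·425381 + 8
47: 18291391 = 47·389178 + 25
53: 18291391 = 53·345120 + 31
59: 18291391 = 59·310023 + 34
61: 18291391 = 61·299858 + 53
67: 18291391 = 67·273005 + 56
71: 18291391 = 71·257625 + 16
73: 18291391 = 73·250567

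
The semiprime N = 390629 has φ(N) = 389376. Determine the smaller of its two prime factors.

577

φ(n) = (p−1)(q−1) = n − (p+q) + 1, so p + q = 390629 − 389376 + 1 = 1254.
p and q are the roots of t² − 1254t + 390629 = 0.
Discriminant: 1254² − 4·390629 = 1572516 − 1562516 = 10000; √10000 = 100.
q = (1254 − 100)/2 = 577, p = (1254 + 100)/2 = 677.
Check: 577 · 677 = 390629.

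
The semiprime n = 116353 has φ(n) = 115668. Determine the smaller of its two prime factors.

307

φ(n) = (p−1)(q−1) = n − (p+q) + 1, so p + q = 116353 − 115668 + 1 = 686.
p and q are the roots of t² − 686t + 116353 = 0.
Discriminant: 686² − 4·116353 = 470596 − 465412 = 5184; √5184 = 72.
q = (686 − 72)/2 = 307, p = (686 + 72)/2 = 379.
Check: 307 · 379 = 116353.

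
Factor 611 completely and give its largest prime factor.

611 = 13 · 47
47 is prime.
So 611 = 13 · 47; the largest prime factor is 47.

47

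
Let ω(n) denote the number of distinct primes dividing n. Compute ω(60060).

6

60060 = 2^2 · 15015
15015 = 3 · 5005
5005 = 5 · 1001
1001 = 7 · 143
143 = 11 · 13
60060 = 2^2 · 3 · 5 · 7 · 11 · 13, which has 6 distinct prime factors.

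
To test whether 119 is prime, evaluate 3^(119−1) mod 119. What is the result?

32

3^1 ≡ 3 (mod 119)
3^2 ≡ 3^2 = 9 ≡ 9 (mod 119)
3^4 ≡ 9^2 = 81 ≡ 81 (mod 119)
3^8 ≡ 81^2 = 6561 ≡ 16 (mod 119)
3^16 ≡ 16^2 = 256 ≡ 18 (mod 119)
3^32 ≡ 18^2 = 324 ≡ 86 (mod 119)
3^64 ≡ 86^2 = 7396 ≡ 18 (mod 119)
118 = 64 + 32 + 16 + 4 + 2 in binary powers of 2.
So 3^118 ≡ 18 · 86 · 18 · 81 · 9 ≡ 32 (mod 119).
Since 32 ≠ 1, base 3 is a Fermat witness: 119 is composite.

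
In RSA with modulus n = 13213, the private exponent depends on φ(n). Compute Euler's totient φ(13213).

Factor: 13213 = 73 · 181.
φ(13213) = (73−1) · (181−1) = 72 · 180 = 12960.

12960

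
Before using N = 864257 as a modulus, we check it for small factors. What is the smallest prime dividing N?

864257 is odd.
Digit sum 32, not divisible by 3.
Ends in 7: not divisible by 5.
7: 864257 = 7·123465 + 2
11: 864257 = 11·78568 + 9
13: 864257 = 13·66481 + 4
17: 864257 = 17·50838 + 11
19: 864257 = 19·45487 + 4
23: 864257 = 23·37576 + 9
29: 864257 = 29·29801 + 28
31: 864257 = 31·27879 + 8
37: 864257 = 37·23358 + 11
41: 864257 = 41·21079 + 18
43: 864257 = 43·20099

43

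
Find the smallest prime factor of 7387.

83

7387 is odd.
Digit sum 25, not divisible by 3.
Ends in 7: not divisible by 5.
7: 7387 = 7·1055 + 2
11: 7387 = 11·671 + 6
13: 7387 = 13·568 + 3
17: 7387 = 17·434 + 9
19: 7387 = 19·388 + 15
23: 7387 = 23·321 + 4
29: 7387 = 29·254 + 21
31: 7387 = 31·238 + 9
37: 7387 = 37·199 + 24
41: 7387 = 41·180 + 7
43: 7387 = 43·171 + 34
47: 7387 = 47·157 + 8
53: 7387 = 53·139 + 20
59: 7387 = 59·125 + 12
61: 7387 = 61·121 + 6
67: 7387 = 67·110 + 17
71: 7387 = 71·104 + 3
73: 7387 = 73·101 + 14
79: 7387 = 79·93 + 40
83: 7387 = 83·89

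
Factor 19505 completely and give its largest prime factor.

19505 = 5 · 3901
3901 = 47 · 83
83 is prime.
So 19505 = 5 · 47 · 83; the largest prime factor is 83.

83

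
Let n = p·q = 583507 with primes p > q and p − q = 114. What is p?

Since p = q + 114, we have 583507 = q(q + 114), so q² + 114q − 583507 = 0.
Discriminant: 114² + 4·583507 = 12996 + 2334028 = 2347024; √2347024 = 1532.
q = (−114 + 1532)/2 = 709, and p = q + 114 = 823.
Check: 709 · 823 = 583507.

823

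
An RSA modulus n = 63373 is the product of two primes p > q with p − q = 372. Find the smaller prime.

Since p = q + 372, we have 63373 = q(q + 372), so q² + 372q − 63373 = 0.
Discriminant: 372² + 4·63373 = 138384 + 253492 = 391876; √391876 = 626.
q = (−372 + 626)/2 = 127, and p = q + 372 = 499.
Check: 127 · 499 = 63373.

127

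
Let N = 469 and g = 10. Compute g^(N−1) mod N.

10^1 ≡ 10 (mod 469)
10^2 ≡ 10^2 = 100 ≡ 100 (mod 469)
10^4 ≡ 100^2 = 10000 ≡ 151 (mod 469)
10^8 ≡ 151^2 = 22801 ≡ 289 (mod 469)
10^16 ≡ 289^2 = 83521 ≡ 39 (mod 469)
10^32 ≡ 39^2 = 1521 ≡ 114 (mod 469)
10^64 ≡ 114^2 = 12996 ≡ 333 (mod 469)
10^128 ≡ 333^2 = 110889 ≡ 205 (mod 469)
10^256 ≡ 205^2 = 42025 ≡ 284 (mod 469)
468 = 256 + 128 + 64 + 16 + 4 in binary powers of 2.
So 10^468 ≡ 284 · 205 · 333 · 39 · 151 ≡ 92 (mod 469).
Since 92 ≠ 1, base 10 is a Fermat witness: 469 is composite.

92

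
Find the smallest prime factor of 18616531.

97

18616531 is odd.
Digit sum 31, not divisible by 3.
Ends in 1: not divisible by 5.
7: 18616531 = 7·2659504 + 3
11: 18616531 = 11·1692411 + 10
13: 18616531 = 13·1432040 + 11
17: 18616531 = 17·1095090 + 1
19: 18616531 = 19·979817 + 8
23: 18616531 = 23·809414 + 9
29: 18616531 = 29·641949 + 10
31: 18616531 = 31·600533 + 8
37: 18616531 = 37·503149 + 18
41: 18616531 = 41·454061 + 30
43: 18616531 = 43·432942 + 25
47: 18616531 = 47·396096 + 19
53: 18616531 = 53·351255 + 16
59: 18616531 = 59·315534 + 25
61: 18616531 = 61·305189 + 2
67: 18616531 = 67·277858 + 45
71: 18616531 = 71·262204 + 47
73: 18616531 = 73·255020 + 71
79: 18616531 = 79·235652 + 23
83: 18616531 = 83·224295 + 46
89: 18616531 = 89·209174 + 45
97: 18616531 = 97·191923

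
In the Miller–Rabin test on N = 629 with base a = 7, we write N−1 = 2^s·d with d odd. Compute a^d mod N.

629 − 1 = 628 = 2^2 · 157, so d = 157.
7^1 ≡ 7 (mod 629)
7^2 ≡ 7^2 = 49 ≡ 49 (mod 629)
7^4 ≡ 49^2 = 2401 ≡ 514 (mod 629)
7^8 ≡ 514^2 = 264196 ≡ 16 (mod 629)
7^16 ≡ 16^2 = 256 ≡ 256 (mod 629)
7^32 ≡ 256^2 = 65536 ≡ 120 (mod 629)
7^64 ≡ 120^2 = 14400 ≡ 562 (mod 629)
7^128 ≡ 562^2 = 315844 ≡ 86 (mod 629)
157 = 128 + 16 + 8 + 4 + 1 in binary powers of 2.
So 7^157 ≡ 86 · 256 · 16 · 514 · 7 ≡ 329 (mod 629).
Squaring chain: 329 → 53; never reaches −1, so base 7 is a Miller–Rabin witness that 629 is composite.

329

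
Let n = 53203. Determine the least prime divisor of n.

53203 is odd.
Digit sum 13, not divisible by 3.
Ends in 3: not divisible by 5.
7: 53203 = 7·7600 + 3
11: 53203 = 11·4836 + 7
13: 53203 = 13·4092 + 7
17: 53203 = 17·3129 + 10
19: 53203 = 19·2800 + 3
23: 53203 = 23·2313 + 4
29: 53203 = 29·1834 + 17
31: 53203 = 31·1716 + 7
37: 53203 = 37·1437 + 34
41: 53203 = 41·1297 + 26
43: 53203 = 43·1237 + 12
47: 53203 = 47·1131 + 46
53: 53203 = 53·1003 + 44
59: 53203 = 59·901 + 44
61: 53203 = 61·872 + 11
67: 53203 = 67·794 + 5
71: 53203 = 71·749 + 24
73: 53203 = 73·728 + 59
79: 53203 = 79·673 + 36
83: 53203 = 83·641

83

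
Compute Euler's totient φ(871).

Factor: 871 = 13 · 67.
φ(871) = (13−1) · (67−1) = 12 · 66 = 792.

792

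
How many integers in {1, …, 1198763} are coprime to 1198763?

Factor: 1198763 = 37 · 179 · 181.
φ(1198763) = (37−1) · (179−1) · (181−1) = 36 · 178 · 180 = 1153440.

1153440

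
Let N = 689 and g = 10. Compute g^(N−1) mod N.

16

10^1 ≡ 10 (mod 689)
10^2 ≡ 10^2 = 100 ≡ 100 (mod 689)
10^4 ≡ 100^2 = 10000 ≡ 354 (mod 689)
10^8 ≡ 354^2 = 125316 ≡ 607 (mod 689)
10^16 ≡ 607^2 = 368449 ≡ 523 (mod 689)
10^32 ≡ 523^2 = 273529 ≡ 685 (mod 689)
10^64 ≡ 685^2 = 469225 ≡ 16 (mod 689)
10^128 ≡ 16^2 = 256 ≡ 256 (mod 689)
10^256 ≡ 256^2 = 65536 ≡ 81 (mod 689)
10^512 ≡ 81^2 = 6561 ≡ 360 (mod 689)
688 = 512 + 128 + 32 + 16 in binary powers of 2.
So 10^688 ≡ 360 · 256 · 685 · 523 ≡ 16 (mod 689).
Since 16 ≠ 1, base 10 is a Fermat witness: 689 is composite.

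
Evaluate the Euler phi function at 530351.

Factor: 530351 = 59 · 89 · 101.
φ(530351) = (59−1) · (89−1) · (101−1) = 58 · 88 · 100 = 510400.

510400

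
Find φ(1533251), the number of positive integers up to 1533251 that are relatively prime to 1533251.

Factor: 1533251 = 43 · 181 · 197.
φ(1533251) = (43−1) · (181−1) · (197−1) = 42 · 180 · 196 = 1481760.

1481760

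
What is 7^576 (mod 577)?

7^1 ≡ 7 (mod 577)
7^2 ≡ 7^2 = 49 ≡ 49 (mod 577)
7^4 ≡ 49^2 = 2401 ≡ 93 (mod 577)
7^8 ≡ 93^2 = 8649 ≡ 571 (mod 577)
7^16 ≡ 571^2 = 326041 ≡ 36 (mod 577)
7^32 ≡ 36^2 = 1296 ≡ 142 (mod 577)
7^64 ≡ 142^2 = 20164 ≡ 546 (mod 577)
7^128 ≡ 546^2 = 298116 ≡ 384 (mod 577)
7^256 ≡ 384^2 = 147456 ≡ 321 (mod 577)
7^512 ≡ 321^2 = 103041 ≡ 335 (mod 577)
576 = 512 + 64 in binary powers of 2.
So 7^576 ≡ 335 · 546 ≡ 1 (mod 577).
Since the result is 1, base 7 gives no evidence that 577 is composite.

1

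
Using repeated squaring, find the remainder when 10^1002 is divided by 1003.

10^1 ≡ 10 (mod 1003)
10^2 ≡ 10^2 = 100 ≡ 100 (mod 1003)
10^4 ≡ 100^2 = 10000 ≡ 973 (mod 1003)
10^8 ≡ 973^2 = 946729 ≡ 900 (mod 1003)
10^16 ≡ 900^2 = 810000 ≡ 579 (mod 1003)
10^32 ≡ 579^2 = 335241 ≡ 239 (mod 1003)
10^64 ≡ 239^2 = 57121 ≡ 953 (mod 1003)
10^128 ≡ 953^2 = 908209 ≡ 494 (mod 1003)
10^256 ≡ 494^2 = 244036 ≡ 307 (mod 1003)
10^512 ≡ 307^2 = 94249 ≡ 970 (mod 1003)
1002 = 512 + 256 + 128 + 64 + 32 + 8 + 2 in binary powers of 2.
So 10^1002 ≡ 970 · 307 · 494 · 953 · 239 · 900 · 100 ≡ 461 (mod 1003).
Since 461 ≠ 1, base 10 is a Fermat witness: 1003 is composite.

461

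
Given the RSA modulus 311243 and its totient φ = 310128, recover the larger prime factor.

φ(n) = (p−1)(q−1) = n − (p+q) + 1, so p + q = 311243 − 310128 + 1 = 1116.
p and q are the roots of t² − 1116t + 311243 = 0.
Discriminant: 1116² − 4·311243 = 1245456 − 1244972 = 484; √484 = 22.
q = (1116 − 22)/2 = 547, p = (1116 + 22)/2 = 569.
Check: 547 · 569 = 311243.

569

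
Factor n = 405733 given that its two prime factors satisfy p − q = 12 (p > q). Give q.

631

Since p = q + 12, we have 405733 = q(q + 12), so q² + 12q − 405733 = 0.
Discriminant: 12² + 4·405733 = 144 + 1622932 = 1623076; √1623076 = 1274.
q = (−12 + 1274)/2 = 631, and p = q + 12 = 643.
Check: 631 · 643 = 405733.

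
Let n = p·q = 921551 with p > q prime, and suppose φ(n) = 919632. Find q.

953

φ(n) = (p−1)(q−1) = n − (p+q) + 1, so p + q = 921551 − 919632 + 1 = 1920.
p and q are the roots of t² − 1920t + 921551 = 0.
Discriminant: 1920² − 4·921551 = 3686400 − 3686204 = 196; √196 = 14.
q = (1920 − 14)/2 = 953, p = (1920 + 14)/2 = 967.
Check: 953 · 967 = 921551.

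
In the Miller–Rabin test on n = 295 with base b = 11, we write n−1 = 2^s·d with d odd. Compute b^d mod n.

295 − 1 = 294 = 2^1 · 147, so d = 147.
11^1 ≡ 11 (mod 295)
11^2 ≡ 11^2 = 121 ≡ 121 (mod 295)
11^4 ≡ 121^2 = 14641 ≡ 186 (mod 295)
11^8 ≡ 186^2 = 34596 ≡ 81 (mod 295)
11^16 ≡ 81^2 = 6561 ≡ 71 (mod 295)
11^32 ≡ 71^2 = 5041 ≡ 26 (mod 295)
11^64 ≡ 26^2 = 676 ≡ 86 (mod 295)
11^128 ≡ 86^2 = 7396 ≡ 21 (mod 295)
147 = 128 + 16 + 2 + 1 in binary powers of 2.
So 11^147 ≡ 21 · 71 · 121 · 11 ≡ 56 (mod 295).
Squaring chain: 56; never reaches −1, so base 11 is a Miller–Rabin witness that 295 is composite.

56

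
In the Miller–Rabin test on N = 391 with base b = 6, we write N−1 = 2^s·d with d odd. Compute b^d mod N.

386

391 − 1 = 390 = 2^1 · 195, so d = 195.
6^1 ≡ 6 (mod 391)
6^2 ≡ 6^2 = 36 ≡ 36 (mod 391)
6^4 ≡ 36^2 = 1296 ≡ 123 (mod 391)
6^8 ≡ 123^2 = 15129 ≡ 271 (mod 391)
6^16 ≡ 271^2 = 73441 ≡ 324 (mod 391)
6^32 ≡ 324^2 = 104976 ≡ 188 (mod 391)
6^64 ≡ 188^2 = 35344 ≡ 154 (mod 391)
6^128 ≡ 154^2 = 23716 ≡ 256 (mod 391)
195 = 128 + 64 + 2 + 1 in binary powers of 2.
So 6^195 ≡ 256 · 154 · 36 · 6 ≡ 386 (mod 391).
Squaring chain: 386; never reaches −1, so base 6 is a Miller–Rabin witness that 391 is composite.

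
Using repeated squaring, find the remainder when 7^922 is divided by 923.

7^1 ≡ 7 (mod 923)
7^2 ≡ 7^2 = 49 ≡ 49 (mod 923)
7^4 ≡ 49^2 = 2401 ≡ 555 (mod 923)
7^8 ≡ 555^2 = 308025 ≡ 666 (mod 923)
7^16 ≡ 666^2 = 443556 ≡ 516 (mod 923)
7^32 ≡ 516^2 = 266256 ≡ 432 (mod 923)
7^64 ≡ 432^2 = 186624 ≡ 178 (mod 923)
7^128 ≡ 178^2 = 31684 ≡ 302 (mod 923)
7^256 ≡ 302^2 = 91204 ≡ 750 (mod 923)
7^512 ≡ 750^2 = 562500 ≡ 393 (mod 923)
922 = 512 + 256 + 128 + 16 + 8 + 2 in binary powers of 2.
So 7^922 ≡ 393 · 750 · 302 · 516 · 666 · 49 ≡ 4 (mod 923).
Since 4 ≠ 1, base 7 is a Fermat witness: 923 is composite.

4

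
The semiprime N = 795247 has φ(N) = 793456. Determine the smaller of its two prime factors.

809

φ(n) = (p−1)(q−1) = n − (p+q) + 1, so p + q = 795247 − 793456 + 1 = 1792.
p and q are the roots of t² − 1792t + 795247 = 0.
Discriminant: 1792² − 4·795247 = 3211264 − 3180988 = 30276; √30276 = 174.
q = (1792 − 174)/2 = 809, p = (1792 + 174)/2 = 983.
Check: 809 · 983 = 795247.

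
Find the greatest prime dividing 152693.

152693 = 43 · 3551
3551 = 53 · 67
67 is prime.
So 152693 = 43 · 53 · 67; the largest prime factor is 67.

67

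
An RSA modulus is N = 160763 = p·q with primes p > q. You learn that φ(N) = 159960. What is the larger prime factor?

φ(n) = (p−1)(q−1) = n − (p+q) + 1, so p + q = 160763 − 159960 + 1 = 804.
p and q are the roots of t² − 804t + 160763 = 0.
Discriminant: 804² − 4·160763 = 646416 − 643052 = 3364; √3364 = 58.
q = (804 − 58)/2 = 373, p = (804 + 58)/2 = 431.
Check: 373 · 431 = 160763.

431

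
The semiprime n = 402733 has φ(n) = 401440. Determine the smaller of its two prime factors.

φ(n) = (p−1)(q−1) = n − (p+q) + 1, so p + q = 402733 − 401440 + 1 = 1294.
p and q are the roots of t² − 1294t + 402733 = 0.
Discriminant: 1294² − 4·402733 = 1674436 − 1610932 = 63504; √63504 = 252.
q = (1294 − 252)/2 = 521, p = (1294 + 252)/2 = 773.
Check: 521 · 773 = 402733.

521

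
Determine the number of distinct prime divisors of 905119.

3

905119 = 23^2 · 1711
1711 = 29 · 59
905119 = 23^2 · 29 · 59, which has 3 distinct prime factors.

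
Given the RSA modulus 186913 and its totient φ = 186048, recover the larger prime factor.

φ(n) = (p−1)(q−1) = n − (p+q) + 1, so p + q = 186913 − 186048 + 1 = 866.
p and q are the roots of t² − 866t + 186913 = 0.
Discriminant: 866² − 4·186913 = 749956 − 747652 = 2304; √2304 = 48.
q = (866 − 48)/2 = 409, p = (866 + 48)/2 = 457.
Check: 409 · 457 = 186913.

457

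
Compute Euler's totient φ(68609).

Factor: 68609 = 19 · 23 · 157.
φ(68609) = (19−1) · (23−1) · (157−1) = 18 · 22 · 156 = 61776.

61776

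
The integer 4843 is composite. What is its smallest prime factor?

4843 is odd.
Digit sum 19, not divisible by 3.
Ends in 3: not divisible by 5.
7: 4843 = 7·691 + 6
11: 4843 = 11·440 + 3
13: 4843 = 13·372 + 7
17: 4843 = 17·284 + 15
19: 4843 = 19·254 + 17
23: 4843 = 23·210 + 13
29: 4843 = 29·167

29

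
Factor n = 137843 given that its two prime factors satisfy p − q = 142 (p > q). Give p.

449

Since p = q + 142, we have 137843 = q(q + 142), so q² + 142q − 137843 = 0.
Discriminant: 142² + 4·137843 = 20164 + 551372 = 571536; √571536 = 756.
q = (−142 + 756)/2 = 307, and p = q + 142 = 449.
Check: 307 · 449 = 137843.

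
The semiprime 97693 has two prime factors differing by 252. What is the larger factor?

463

Since p = q + 252, we have 97693 = q(q + 252), so q² + 252q − 97693 = 0.
Discriminant: 252² + 4·97693 = 63504 + 390772 = 454276; √454276 = 674.
q = (−252 + 674)/2 = 211, and p = q + 252 = 463.
Check: 211 · 463 = 97693.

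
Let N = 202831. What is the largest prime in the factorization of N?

89

202831 = 43 · 4717
4717 = 53 · 89
89 is prime.
So 202831 = 43 · 53 · 89; the largest prime factor is 89.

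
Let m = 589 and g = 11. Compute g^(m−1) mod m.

11^1 ≡ 11 (mod 589)
11^2 ≡ 11^2 = 121 ≡ 121 (mod 589)
11^4 ≡ 121^2 = 14641 ≡ 505 (mod 589)
11^8 ≡ 505^2 = 255025 ≡ 577 (mod 589)
11^16 ≡ 577^2 = 332929 ≡ 144 (mod 589)
11^32 ≡ 144^2 = 20736 ≡ 121 (mod 589)
11^64 ≡ 121^2 = 14641 ≡ 505 (mod 589)
11^128 ≡ 505^2 = 255025 ≡ 577 (mod 589)
11^256 ≡ 577^2 = 332929 ≡ 144 (mod 589)
11^512 ≡ 144^2 = 20736 ≡ 121 (mod 589)
588 = 512 + 64 + 8 + 4 in binary powers of 2.
So 11^588 ≡ 121 · 505 · 577 · 505 ≡ 343 (mod 589).
Since 343 ≠ 1, base 11 is a Fermat witness: 589 is composite.

343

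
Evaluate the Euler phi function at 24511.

24192

Factor: 24511 = 127 · 193.
φ(24511) = (127−1) · (193−1) = 126 · 192 = 24192.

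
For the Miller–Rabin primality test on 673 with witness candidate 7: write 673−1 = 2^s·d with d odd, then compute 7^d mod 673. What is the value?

589

673 − 1 = 672 = 2^5 · 21, so d = 21.
7^1 ≡ 7 (mod 673)
7^2 ≡ 7^2 = 49 ≡ 49 (mod 673)
7^4 ≡ 49^2 = 2401 ≡ 382 (mod 673)
7^8 ≡ 382^2 = 145924 ≡ 556 (mod 673)
7^16 ≡ 556^2 = 309136 ≡ 229 (mod 673)
21 = 16 + 4 + 1 in binary powers of 2.
So 7^21 ≡ 229 · 382 · 7 ≡ 589 (mod 673).
Squaring chain: 589 → 326 → 615 → 672 → 1; reaches −1, so base 7 does not prove 673 composite.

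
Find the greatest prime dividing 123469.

123469 = 37 · 3337
3337 = 47 · 71
71 is prime.
So 123469 = 37 · 47 · 71; the largest prime factor is 71.

71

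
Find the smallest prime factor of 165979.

11

165979 is odd.
Digit sum 37, not divisible by 3.
Ends in 9: not divisible by 5.
7: 165979 = 7·23711 + 2
11: 165979 = 11·15089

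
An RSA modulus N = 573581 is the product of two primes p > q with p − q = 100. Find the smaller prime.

Since p = q + 100, we have 573581 = q(q + 100), so q² + 100q − 573581 = 0.
Discriminant: 100² + 4·573581 = 10000 + 2294324 = 2304324; √2304324 = 1518.
q = (−100 + 1518)/2 = 709, and p = q + 100 = 809.
Check: 709 · 809 = 573581.

709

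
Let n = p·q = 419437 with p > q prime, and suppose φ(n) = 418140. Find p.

691

φ(n) = (p−1)(q−1) = n − (p+q) + 1, so p + q = 419437 − 418140 + 1 = 1298.
p and q are the roots of t² − 1298t + 419437 = 0.
Discriminant: 1298² − 4·419437 = 1684804 − 1677748 = 7056; √7056 = 84.
q = (1298 − 84)/2 = 607, p = (1298 + 84)/2 = 691.
Check: 607 · 691 = 419437.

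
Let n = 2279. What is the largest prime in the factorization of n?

2279 = 43 · 53
53 is prime.
So 2279 = 43 · 53; the largest prime factor is 53.

53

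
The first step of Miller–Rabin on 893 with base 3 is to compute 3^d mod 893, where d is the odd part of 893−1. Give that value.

893 − 1 = 892 = 2^2 · 223, so d = 223.
3^1 ≡ 3 (mod 893)
3^2 ≡ 3^2 = 9 ≡ 9 (mod 893)
3^4 ≡ 9^2 = 81 ≡ 81 (mod 893)
3^8 ≡ 81^2 = 6561 ≡ 310 (mod 893)
3^16 ≡ 310^2 = 96100 ≡ 549 (mod 893)
3^32 ≡ 549^2 = 301401 ≡ 460 (mod 893)
3^64 ≡ 460^2 = 211600 ≡ 852 (mod 893)
3^128 ≡ 852^2 = 725904 ≡ 788 (mod 893)
223 = 128 + 64 + 16 + 8 + 4 + 2 + 1 in binary powers of 2.
So 3^223 ≡ 788 · 852 · 549 · 310 · 81 · 9 · 3 ≡ 173 (mod 893).
Squaring chain: 173 → 460; never reaches −1, so base 3 is a Miller–Rabin witness that 893 is composite.

173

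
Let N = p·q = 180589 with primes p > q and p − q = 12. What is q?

419

Since p = q + 12, we have 180589 = q(q + 12), so q² + 12q − 180589 = 0.
Discriminant: 12² + 4·180589 = 144 + 722356 = 722500; √722500 = 850.
q = (−12 + 850)/2 = 419, and p = q + 12 = 431.
Check: 419 · 431 = 180589.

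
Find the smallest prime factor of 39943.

39943 is odd.
Digit sum 28, not divisible by 3.
Ends in 3: not divisible by 5.
7: 39943 = 7·5706 + 1
11: 39943 = 11·3631 + 2
13: 39943 = 13·3072 + 7
17: 39943 = 17·2349 + 10
19: 39943 = 19·2102 + 5
23: 39943 = 23·1736 + 15
29: 39943 = 29·1377 + 10
31: 39943 = 31·1288 + 15
37: 39943 = 37·1079 + 20
41: 39943 = 41·974 + 9
43: 39943 = 43·928 + 39
47: 39943 = 47·849 + 40
53: 39943 = 53·753 + 34
59: 39943 = 59·677

59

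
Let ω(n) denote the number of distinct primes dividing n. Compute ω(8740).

4

8740 = 2^2 · 2185
2185 = 5 · 437
437 = 19 · 23
8740 = 2^2 · 5 · 19 · 23, which has 4 distinct prime factors.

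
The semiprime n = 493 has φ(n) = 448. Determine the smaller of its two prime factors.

φ(n) = (p−1)(q−1) = n − (p+q) + 1, so p + q = 493 − 448 + 1 = 46.
p and q are the roots of t² − 46t + 493 = 0.
Discriminant: 46² − 4·493 = 2116 − 1972 = 144; √144 = 12.
q = (46 − 12)/2 = 17, p = (46 + 12)/2 = 29.
Check: 17 · 29 = 493.

17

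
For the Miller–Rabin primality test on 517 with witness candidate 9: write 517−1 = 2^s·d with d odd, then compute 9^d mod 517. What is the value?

478

517 − 1 = 516 = 2^2 · 129, so d = 129.
9^1 ≡ 9 (mod 517)
9^2 ≡ 9^2 = 81 ≡ 81 (mod 517)
9^4 ≡ 81^2 = 6561 ≡ 357 (mod 517)
9^8 ≡ 357^2 = 127449 ≡ 267 (mod 517)
9^16 ≡ 267^2 = 71289 ≡ 460 (mod 517)
9^32 ≡ 460^2 = 211600 ≡ 147 (mod 517)
9^64 ≡ 147^2 = 21609 ≡ 412 (mod 517)
9^128 ≡ 412^2 = 169744 ≡ 168 (mod 517)
129 = 128 + 1 in binary powers of 2.
So 9^129 ≡ 168 · 9 ≡ 478 (mod 517).
Squaring chain: 478 → 487; never reaches −1, so base 9 is a Miller–Rabin witness that 517 is composite.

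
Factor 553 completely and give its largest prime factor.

553 = 7 · 79
79 is prime.
So 553 = 7 · 79; the largest prime factor is 79.

79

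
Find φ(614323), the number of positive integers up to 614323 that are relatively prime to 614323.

590304

Factor: 614323 = 53 · 67 · 173.
φ(614323) = (53−1) · (67−1) · (173−1) = 52 · 66 · 172 = 590304.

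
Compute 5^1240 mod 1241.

5^1 ≡ 5 (mod 1241)
5^2 ≡ 5^2 = 25 ≡ 25 (mod 1241)
5^4 ≡ 25^2 = 625 ≡ 625 (mod 1241)
5^8 ≡ 625^2 = 390625 ≡ 951 (mod 1241)
5^16 ≡ 951^2 = 904401 ≡ 953 (mod 1241)
5^32 ≡ 953^2 = 908209 ≡ 1038 (mod 1241)
5^64 ≡ 1038^2 = 1077444 ≡ 256 (mod 1241)
5^128 ≡ 256^2 = 65536 ≡ 1004 (mod 1241)
5^256 ≡ 1004^2 = 1008016 ≡ 324 (mod 1241)
5^512 ≡ 324^2 = 104976 ≡ 732 (mod 1241)
5^1024 ≡ 732^2 = 535824 ≡ 953 (mod 1241)
1240 = 1024 + 128 + 64 + 16 + 8 in binary powers of 2.
So 5^1240 ≡ 953 · 1004 · 256 · 953 · 951 ≡ 1172 (mod 1241).
Since 1172 ≠ 1, base 5 is a Fermat witness: 1241 is composite.

1172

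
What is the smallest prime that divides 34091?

73

34091 is odd.
Digit sum 17, not divisible by 3.
Ends in 1: not divisible by 5.
7: 34091 = 7·4870 + 1
11: 34091 = 11·3099 + 2
13: 34091 = 13·2622 + 5
17: 34091 = 17·2005 + 6
19: 34091 = 19·1794 + 5
23: 34091 = 23·1482 + 5
29: 34091 = 29·1175 + 16
31: 34091 = 31·1099 + 22
37: 34091 = 37·921 + 14
41: 34091 = 41·831 + 20
43: 34091 = 43·792 + 35
47: 34091 = 47·725 + 16
53: 34091 = 53·643 + 12
59: 34091 = 59·577 + 48
61: 34091 = 61·558 + 53
67: 34091 = 67·508 + 55
71: 34091 = 71·480 + 11
73: 34091 = 73·467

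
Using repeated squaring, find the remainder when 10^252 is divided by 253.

10^1 ≡ 10 (mod 253)
10^2 ≡ 10^2 = 100 ≡ 100 (mod 253)
10^4 ≡ 100^2 = 10000 ≡ 133 (mod 253)
10^8 ≡ 133^2 = 17689 ≡ 232 (mod 253)
10^16 ≡ 232^2 = 53824 ≡ 188 (mod 253)
10^32 ≡ 188^2 = 35344 ≡ 177 (mod 253)
10^64 ≡ 177^2 = 31329 ≡ 210 (mod 253)
10^128 ≡ 210^2 = 44100 ≡ 78 (mod 253)
252 = 128 + 64 + 32 + 16 + 8 + 4 in binary powers of 2.
So 10^252 ≡ 78 · 210 · 177 · 188 · 232 · 133 ≡ 177 (mod 253).
Since 177 ≠ 1, base 10 is a Fermat witness: 253 is composite.

177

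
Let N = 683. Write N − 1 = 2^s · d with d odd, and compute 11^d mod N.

683 − 1 = 682 = 2^1 · 341, so d = 341.
11^1 ≡ 11 (mod 683)
11^2 ≡ 11^2 = 121 ≡ 121 (mod 683)
11^4 ≡ 121^2 = 14641 ≡ 298 (mod 683)
11^8 ≡ 298^2 = 88804 ≡ 14 (mod 683)
11^16 ≡ 14^2 = 196 ≡ 196 (mod 683)
11^32 ≡ 196^2 = 38416 ≡ 168 (mod 683)
11^64 ≡ 168^2 = 28224 ≡ 221 (mod 683)
11^128 ≡ 221^2 = 48841 ≡ 348 (mod 683)
11^256 ≡ 348^2 = 121104 ≡ 213 (mod 683)
341 = 256 + 64 + 16 + 4 + 1 in binary powers of 2.
So 11^341 ≡ 213 · 221 · 196 · 298 · 11 ≡ 682 (mod 683).
Since 11^d ≡ 682 (mod 683), base 11 does not prove 683 composite.

682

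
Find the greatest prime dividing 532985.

67

532985 = 5 · 106597
106597 = 37 · 2881
2881 = 43 · 67
67 is prime.
So 532985 = 5 · 37 · 43 · 67; the largest prime factor is 67.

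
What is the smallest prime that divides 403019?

17

403019 is odd.
Digit sum 17, not divisible by 3.
Ends in 9: not divisible by 5.
7: 403019 = 7·57574 + 1
11: 403019 = 11·36638 + 1
13: 403019 = 13·31001 + 6
17: 403019 = 17·23707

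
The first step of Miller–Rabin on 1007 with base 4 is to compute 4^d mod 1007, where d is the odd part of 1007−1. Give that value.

1007 − 1 = 1006 = 2^1 · 503, so d = 503.
4^1 ≡ 4 (mod 1007)
4^2 ≡ 4^2 = 16 ≡ 16 (mod 1007)
4^4 ≡ 16^2 = 256 ≡ 256 (mod 1007)
4^8 ≡ 256^2 = 65536 ≡ 81 (mod 1007)
4^16 ≡ 81^2 = 6561 ≡ 519 (mod 1007)
4^32 ≡ 519^2 = 269361 ≡ 492 (mod 1007)
4^64 ≡ 492^2 = 242064 ≡ 384 (mod 1007)
4^128 ≡ 384^2 = 147456 ≡ 434 (mod 1007)
4^256 ≡ 434^2 = 188356 ≡ 47 (mod 1007)
503 = 256 + 128 + 64 + 32 + 16 + 4 + 2 + 1 in binary powers of 2.
So 4^503 ≡ 47 · 434 · 384 · 492 · 519 · 256 · 16 · 4 ≡ 271 (mod 1007).
Squaring chain: 271; never reaches −1, so base 4 is a Miller–Rabin witness that 1007 is composite.

271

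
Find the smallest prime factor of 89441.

11

89441 is odd.
Digit sum 26, not divisible by 3.
Ends in 1: not divisible by 5.
7: 89441 = 7·12777 + 2
11: 89441 = 11·8131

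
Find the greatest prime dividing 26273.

47

26273 = 13 · 2021
2021 = 43 · 47
47 is prime.
So 26273 = 13 · 43 · 47; the largest prime factor is 47.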